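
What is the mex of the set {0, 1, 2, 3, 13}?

4

The values 0, 1, 2, 3 are all present; 4 is the first non-negative integer missing from the set.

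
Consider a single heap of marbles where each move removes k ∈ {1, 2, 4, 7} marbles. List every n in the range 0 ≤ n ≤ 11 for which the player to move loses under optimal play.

Build the Grundy sequence with g(k) = mex{g(k−s) : s ∈ {1, 2, 4, 7}, s ≤ k}:
k:     0  1  2  3  4  5  6  7  8  9 10 11
g(k):  0  1  2  0  1  2  0  1  2  0  1  2
The P-positions (g = 0) in 0..11 are 0, 3, 6, 9.

0, 3, 6, 9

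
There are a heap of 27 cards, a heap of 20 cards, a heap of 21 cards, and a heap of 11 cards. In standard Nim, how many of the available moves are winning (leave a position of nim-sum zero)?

3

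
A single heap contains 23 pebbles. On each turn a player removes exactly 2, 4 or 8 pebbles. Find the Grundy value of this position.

2

Build the Grundy sequence with g(k) = mex{g(k−s) : s ∈ {2, 4, 8}, s ≤ k}:
k:     0  1  2  3  4  5  6  7  8  9 10 11 12 13 14 15 16 17 18 19 20 21 22 23
g(k):  0  0  1  1  2  2  0  0  1  1  2  2  0  0  1  1  2  2  0  0  1  1  2  2
So g(23) = 2.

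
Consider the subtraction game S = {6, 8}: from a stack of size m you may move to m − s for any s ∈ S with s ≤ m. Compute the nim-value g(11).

1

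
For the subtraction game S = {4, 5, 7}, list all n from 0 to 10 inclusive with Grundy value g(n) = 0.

0, 1, 2, 3

Compute g(0), g(1), … for moves {4, 5, 7}:
k:     0  1  2  3  4  5  6  7  8  9 10
g(k):  0  0  0  0  1  1  1  1  2  2  2
The P-positions (g = 0) in 0..10 are 0, 1, 2, 3.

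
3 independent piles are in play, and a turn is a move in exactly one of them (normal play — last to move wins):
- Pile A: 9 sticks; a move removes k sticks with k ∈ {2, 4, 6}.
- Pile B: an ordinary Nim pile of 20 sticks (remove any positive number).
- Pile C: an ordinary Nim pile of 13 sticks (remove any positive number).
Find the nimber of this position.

25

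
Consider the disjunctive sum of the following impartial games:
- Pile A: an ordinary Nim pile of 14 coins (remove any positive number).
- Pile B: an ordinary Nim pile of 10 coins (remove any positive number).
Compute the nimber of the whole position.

Pile A is a plain Nim pile of size 14, so its Grundy value is 14.
Pile B is a plain Nim pile of size 10, so its Grundy value is 10.
By the Sprague-Grundy theorem, the Grundy value of a sum of independent games is the XOR of the component values.
Combined value = 14 XOR 10 = 4.

4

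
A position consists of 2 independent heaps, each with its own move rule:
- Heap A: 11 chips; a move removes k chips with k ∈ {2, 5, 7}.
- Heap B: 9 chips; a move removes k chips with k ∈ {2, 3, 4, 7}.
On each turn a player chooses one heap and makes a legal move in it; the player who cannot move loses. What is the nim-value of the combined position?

7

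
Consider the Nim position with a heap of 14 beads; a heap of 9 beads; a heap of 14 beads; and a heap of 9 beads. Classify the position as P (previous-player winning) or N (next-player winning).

P-position

Bitwise XOR of the heap sizes:
  1110  (14)
  1001  (9)
  1110  (14)
  1001  (9)
  ----
  0000  (0)
The nim-sum is 0, so this is a P-position: the player to move is in a losing position under optimal play.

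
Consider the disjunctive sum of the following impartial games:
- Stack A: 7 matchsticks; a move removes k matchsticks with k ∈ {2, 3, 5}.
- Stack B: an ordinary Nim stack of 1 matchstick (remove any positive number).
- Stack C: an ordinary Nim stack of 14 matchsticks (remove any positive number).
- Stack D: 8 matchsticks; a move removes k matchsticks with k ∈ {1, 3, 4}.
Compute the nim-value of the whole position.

Grundy values for stack A (subtraction set {2, 3, 5}):
g(0) = mex{} = 0
g(1) = mex{} = 0
g(2) = mex{0} = 1
g(3) = mex{0} = 1
g(4) = mex{0,1} = 2
g(5) = mex{0,1} = 2
g(6) = mex{0,1,2} = 3
g(7) = mex{1,2} = 0
So g(7) = 0.
Stack B is a plain Nim stack of size 1, so its Grundy value is 1.
Stack C is a plain Nim stack of size 14, so its Grundy value is 14.
Build the Grundy sequence for stack D with g(k) = mex{g(k−s) : s ∈ {1, 3, 4}, s ≤ k}:
g(0) = mex{} = 0
g(1) = mex{0} = 1
g(2) = mex{1} = 0
g(3) = mex{0} = 1
g(4) = mex{0,1} = 2
g(5) = mex{0,1,2} = 3
g(6) = mex{0,1,3} = 2
g(7) = mex{1,2} = 0
g(8) = mex{0,2,3} = 1
So g(8) = 1.
The value of a disjunctive sum is the nim-sum of the parts.
Combined value = 0 ⊕ 1 ⊕ 14 ⊕ 1 = 14.

14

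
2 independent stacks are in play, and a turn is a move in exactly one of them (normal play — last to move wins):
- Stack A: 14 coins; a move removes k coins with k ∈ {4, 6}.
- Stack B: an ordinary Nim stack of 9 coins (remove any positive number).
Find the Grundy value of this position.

8

For stack A, compute g(0), g(1), … with moves {4, 6}:
k:     0  1  2  3  4  5  6  7  8  9 10 11 12 13 14
g(k):  0  0  0  0  1  1  1  1  2  2  0  0  0  0  1
So g(14) = 1.
Stack B is a plain Nim stack of size 9, so its Grundy value is 9.
By the Sprague-Grundy theorem, the Grundy value of a sum of independent games is the XOR of the component values.
Combined value = 1 ⊕ 9 = 8.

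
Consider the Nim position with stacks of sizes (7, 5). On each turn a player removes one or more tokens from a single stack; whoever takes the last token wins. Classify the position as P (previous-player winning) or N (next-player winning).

N-position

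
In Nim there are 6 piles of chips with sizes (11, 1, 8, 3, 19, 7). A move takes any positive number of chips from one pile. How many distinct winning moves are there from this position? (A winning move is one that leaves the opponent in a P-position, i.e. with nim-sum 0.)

1

Compute the nim-sum pairwise:
11 ⊕ 1 = 10
10 ⊕ 8 = 2
2 ⊕ 3 = 1
1 ⊕ 19 = 18
18 ⊕ 7 = 21
The overall nim-sum is X = 21. A pile of size p has a winning move iff p XOR X < p (reduce it to p XOR X).
  11: 11 XOR 21 = 30 ≥ 11 — no move.
  1: 1 XOR 21 = 20 ≥ 1 — no move.
  8: 8 XOR 21 = 29 ≥ 8 — no move.
  3: 3 XOR 21 = 22 ≥ 3 — no move.
  19: 19 XOR 21 = 6 < 19 — winning move (to 6).
  7: 7 XOR 21 = 18 ≥ 7 — no move.
That gives 1 winning move.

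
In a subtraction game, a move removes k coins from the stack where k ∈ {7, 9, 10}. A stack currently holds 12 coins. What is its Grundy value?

Compute g(0), g(1), … for moves {7, 9, 10}:
g(0) = mex{} = 0
g(1) = mex{} = 0
g(2) = mex{} = 0
g(3) = mex{} = 0
g(4) = mex{} = 0
g(5) = mex{} = 0
g(6) = mex{} = 0
g(7) = mex{0} = 1
g(8) = mex{0} = 1
g(9) = mex{0} = 1
g(10) = mex{0} = 1
g(11) = mex{0} = 1
g(12) = mex{0} = 1
So g(12) = 1.

1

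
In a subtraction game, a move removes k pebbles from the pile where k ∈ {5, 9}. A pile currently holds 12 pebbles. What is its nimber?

Grundy values for subtraction set {5, 9}:
k:     0  1  2  3  4  5  6  7  8  9 10 11 12
g(k):  0  0  0  0  0  1  1  1  1  1  2  2  2
So g(12) = 2.

2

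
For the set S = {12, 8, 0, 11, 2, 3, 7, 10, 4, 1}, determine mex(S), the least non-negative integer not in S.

The values 0, 1, 2, 3, 4 are all present; 5 is the first non-negative integer missing from the set.

5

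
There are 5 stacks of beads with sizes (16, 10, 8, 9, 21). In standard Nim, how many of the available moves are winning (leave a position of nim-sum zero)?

Compute the nim-sum pairwise:
16 XOR 10 = 26
26 XOR 8 = 18
18 XOR 9 = 27
27 XOR 21 = 14
The overall nim-sum is X = 14. A stack of size p has a winning move iff p XOR X < p (reduce it to p XOR X).
  16: 16 XOR 14 = 30 ≥ 16 — no move.
  10: 10 XOR 14 = 4 < 10 — winning move (to 4).
  8: 8 XOR 14 = 6 < 8 — winning move (to 6).
  9: 9 XOR 14 = 7 < 9 — winning move (to 7).
  21: 21 XOR 14 = 27 ≥ 21 — no move.
That gives 3 winning moves.

3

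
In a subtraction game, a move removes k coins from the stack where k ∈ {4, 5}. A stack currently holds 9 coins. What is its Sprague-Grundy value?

Compute g(0), g(1), … for moves {4, 5}:
g(0) = mex{} = 0
g(1) = mex{} = 0
g(2) = mex{} = 0
g(3) = mex{} = 0
g(4) = mex{0} = 1
g(5) = mex{0} = 1
g(6) = mex{0} = 1
g(7) = mex{0} = 1
g(8) = mex{0,1} = 2
g(9) = mex{1} = 0
So g(9) = 0.

0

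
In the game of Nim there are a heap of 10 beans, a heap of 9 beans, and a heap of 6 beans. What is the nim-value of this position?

5

Compute the nim-sum pairwise:
10 ⊕ 9 = 3
3 ⊕ 6 = 5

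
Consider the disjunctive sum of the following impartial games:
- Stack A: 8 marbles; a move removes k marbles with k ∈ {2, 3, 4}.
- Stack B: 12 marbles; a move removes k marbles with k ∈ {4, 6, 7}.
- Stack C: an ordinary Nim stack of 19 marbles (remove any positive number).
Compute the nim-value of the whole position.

18

Grundy values for stack A (subtraction set {2, 3, 4}):
g(0) = mex{} = 0
g(1) = mex{} = 0
g(2) = mex{0} = 1
g(3) = mex{0} = 1
g(4) = mex{0,1} = 2
g(5) = mex{0,1} = 2
g(6) = mex{1,2} = 0
g(7) = mex{1,2} = 0
g(8) = mex{0,2} = 1
So g(8) = 1.
Build the Grundy sequence for stack B with g(k) = mex{g(k−s) : s ∈ {4, 6, 7}, s ≤ k}:
g(0) = mex{} = 0
g(1) = mex{} = 0
g(2) = mex{} = 0
g(3) = mex{} = 0
g(4) = mex{0} = 1
g(5) = mex{0} = 1
g(6) = mex{0} = 1
g(7) = mex{0} = 1
g(8) = mex{0,1} = 2
g(9) = mex{0,1} = 2
g(10) = mex{0,1} = 2
g(11) = mex{1} = 0
g(12) = mex{1,2} = 0
So g(12) = 0.
Stack C is a plain Nim stack of size 19, so its Grundy value is 19.
The value of a disjunctive sum is the nim-sum of the parts.
Combined value = 1 ⊕ 0 ⊕ 19 = 18.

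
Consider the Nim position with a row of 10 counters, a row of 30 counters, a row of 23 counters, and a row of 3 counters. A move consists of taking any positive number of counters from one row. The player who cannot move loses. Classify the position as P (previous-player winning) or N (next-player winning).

Compute the nim-sum pairwise:
10 ⊕ 30 = 20
20 ⊕ 23 = 3
3 ⊕ 3 = 0
The nim-sum is 0, so this is a P-position: the player to move is in a losing position under optimal play.

P-position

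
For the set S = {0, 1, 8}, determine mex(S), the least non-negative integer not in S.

2

The values 0, 1 are all present; 2 is the first non-negative integer missing from the set.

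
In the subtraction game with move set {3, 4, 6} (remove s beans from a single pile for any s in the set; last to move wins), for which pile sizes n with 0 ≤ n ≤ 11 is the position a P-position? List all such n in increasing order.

0, 1, 2, 9, 10, 11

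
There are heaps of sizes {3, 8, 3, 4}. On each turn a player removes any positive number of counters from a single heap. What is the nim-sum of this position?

Nim-sum: 3 ^ 8 ^ 3 ^ 4 = 12.

12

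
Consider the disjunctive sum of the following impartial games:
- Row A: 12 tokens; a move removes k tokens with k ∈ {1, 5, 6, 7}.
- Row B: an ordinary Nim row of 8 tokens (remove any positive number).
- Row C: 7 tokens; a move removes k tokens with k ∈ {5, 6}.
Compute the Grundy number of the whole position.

9

Grundy values for row A (subtraction set {1, 5, 6, 7}):
g(0) = mex{} = 0
g(1) = mex{0} = 1
g(2) = mex{1} = 0
g(3) = mex{0} = 1
g(4) = mex{1} = 0
g(5) = mex{0} = 1
g(6) = mex{0,1} = 2
g(7) = mex{0,1,2} = 3
g(8) = mex{0,1,3} = 2
g(9) = mex{0,1,2} = 3
g(10) = mex{0,1,3} = 2
g(11) = mex{0,1,2} = 3
g(12) = mex{1,2,3} = 0
So g(12) = 0.
Row B is a plain Nim row of size 8, so its Grundy value is 8.
For row C, compute g(0), g(1), … with moves {5, 6}:
k:     0  1  2  3  4  5  6  7
g(k):  0  0  0  0  0  1  1  1
So g(7) = 1.
By the Sprague-Grundy theorem, the Grundy value of a sum of independent games is the XOR of the component values.
Combined value = 0 XOR 8 XOR 1 = 9.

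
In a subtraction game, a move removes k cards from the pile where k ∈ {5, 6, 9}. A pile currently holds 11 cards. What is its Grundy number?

2

Build the Grundy sequence with g(k) = mex{g(k−s) : s ∈ {5, 6, 9}, s ≤ k}:
k:     0  1  2  3  4  5  6  7  8  9 10 11
g(k):  0  0  0  0  0  1  1  1  1  1  2  2
So g(11) = 2.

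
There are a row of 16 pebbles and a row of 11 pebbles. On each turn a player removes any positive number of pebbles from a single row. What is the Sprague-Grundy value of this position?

27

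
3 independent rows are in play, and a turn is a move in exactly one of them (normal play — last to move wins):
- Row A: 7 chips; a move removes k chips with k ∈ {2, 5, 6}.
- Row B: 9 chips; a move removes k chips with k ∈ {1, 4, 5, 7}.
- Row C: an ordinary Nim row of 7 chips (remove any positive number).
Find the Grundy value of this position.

Grundy values for row A (subtraction set {2, 5, 6}):
g(0) = mex{} = 0
g(1) = mex{} = 0
g(2) = mex{0} = 1
g(3) = mex{0} = 1
g(4) = mex{1} = 0
g(5) = mex{0,1} = 2
g(6) = mex{0} = 1
g(7) = mex{0,1,2} = 3
So g(7) = 3.
Build the Grundy sequence for row B with g(k) = mex{g(k−s) : s ∈ {1, 4, 5, 7}, s ≤ k}:
k:     0  1  2  3  4  5  6  7  8  9
g(k):  0  1  0  1  2  3  2  3  0  1
So g(9) = 1.
Row C is a plain Nim row of size 7, so its Grundy value is 7.
By the Sprague-Grundy theorem, the Grundy value of a sum of independent games is the XOR of the component values.
Combined value = 3 ⊕ 1 ⊕ 7 = 5.

5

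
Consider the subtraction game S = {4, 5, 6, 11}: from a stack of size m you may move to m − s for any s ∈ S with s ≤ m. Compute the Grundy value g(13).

Grundy values for subtraction set {4, 5, 6, 11}:
g(0) = mex{} = 0
g(1) = mex{} = 0
g(2) = mex{} = 0
g(3) = mex{} = 0
g(4) = mex{0} = 1
g(5) = mex{0} = 1
g(6) = mex{0} = 1
g(7) = mex{0} = 1
g(8) = mex{0,1} = 2
g(9) = mex{0,1} = 2
g(10) = mex{1} = 0
g(11) = mex{0,1} = 2
g(12) = mex{0,1,2} = 3
g(13) = mex{0,1,2} = 3
So g(13) = 3.

3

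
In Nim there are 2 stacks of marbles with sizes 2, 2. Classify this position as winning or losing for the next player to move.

Losing position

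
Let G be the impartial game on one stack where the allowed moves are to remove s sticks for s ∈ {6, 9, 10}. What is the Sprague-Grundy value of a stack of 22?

1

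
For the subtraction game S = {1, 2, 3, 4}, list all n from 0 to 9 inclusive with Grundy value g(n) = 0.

0, 5

Grundy values for subtraction set {1, 2, 3, 4}:
k:     0  1  2  3  4  5  6  7  8  9
g(k):  0  1  2  3  4  0  1  2  3  4
The P-positions (g = 0) in 0..9 are 0, 5.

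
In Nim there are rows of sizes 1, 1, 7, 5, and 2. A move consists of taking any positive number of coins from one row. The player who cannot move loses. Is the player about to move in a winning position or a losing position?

Losing position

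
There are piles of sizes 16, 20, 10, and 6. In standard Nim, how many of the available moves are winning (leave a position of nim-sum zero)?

1

In binary:
  10000  (16)
  10100  (20)
  01010  (10)
  00110  (6)
  -----
  01000  (8)
The overall nim-sum is X = 8. A pile of size p has a winning move iff p XOR X < p (reduce it to p XOR X).
  16: 16 XOR 8 = 24 ≥ 16 — no move.
  20: 20 XOR 8 = 28 ≥ 20 — no move.
  10: 10 XOR 8 = 2 < 10 — winning move (to 2).
  6: 6 XOR 8 = 14 ≥ 6 — no move.
That gives 1 winning move.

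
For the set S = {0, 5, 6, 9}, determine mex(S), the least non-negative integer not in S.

0 is in the set but 1 is not, so the mex is 1.

1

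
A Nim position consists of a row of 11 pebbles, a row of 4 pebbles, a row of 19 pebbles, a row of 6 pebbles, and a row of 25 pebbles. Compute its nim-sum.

3

Bitwise XOR of the heap sizes:
  01011  (11)
  00100  (4)
  10011  (19)
  00110  (6)
  11001  (25)
  -----
  00011  (3)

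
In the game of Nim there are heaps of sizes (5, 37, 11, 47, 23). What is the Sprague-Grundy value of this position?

19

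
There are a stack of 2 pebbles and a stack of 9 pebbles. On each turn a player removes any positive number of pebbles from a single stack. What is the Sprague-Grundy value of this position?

Compute the nim-sum pairwise:
2 ^ 9 = 11

11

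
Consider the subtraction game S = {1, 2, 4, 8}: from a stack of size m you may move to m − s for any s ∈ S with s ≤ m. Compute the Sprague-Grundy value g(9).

Grundy values for subtraction set {1, 2, 4, 8}:
k:     0  1  2  3  4  5  6  7  8  9
g(k):  0  1  2  0  1  2  0  1  2  0
So g(9) = 0.

0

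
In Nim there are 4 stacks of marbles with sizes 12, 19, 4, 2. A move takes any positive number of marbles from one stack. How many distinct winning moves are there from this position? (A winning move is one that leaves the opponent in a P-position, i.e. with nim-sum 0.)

Compute the nim-sum pairwise:
12 ^ 19 = 31
31 ^ 4 = 27
27 ^ 2 = 25
The overall nim-sum is X = 25. A stack of size p has a winning move iff p XOR X < p (reduce it to p XOR X).
  12: 12 XOR 25 = 21 ≥ 12 — no move.
  19: 19 XOR 25 = 10 < 19 — winning move (to 10).
  4: 4 XOR 25 = 29 ≥ 4 — no move.
  2: 2 XOR 25 = 27 ≥ 2 — no move.
That gives 1 winning move.

1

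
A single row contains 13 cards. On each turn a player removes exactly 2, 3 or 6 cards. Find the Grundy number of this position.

2

Build the Grundy sequence with g(k) = mex{g(k−s) : s ∈ {2, 3, 6}, s ≤ k}:
g(0) = mex{} = 0
g(1) = mex{} = 0
g(2) = mex{0} = 1
g(3) = mex{0} = 1
g(4) = mex{0,1} = 2
g(5) = mex{1} = 0
g(6) = mex{0,1,2} = 3
g(7) = mex{0,2} = 1
g(8) = mex{0,1,3} = 2
g(9) = mex{1,3} = 0
g(10) = mex{1,2} = 0
g(11) = mex{0,2} = 1
g(12) = mex{0,3} = 1
g(13) = mex{0,1} = 2
So g(13) = 2.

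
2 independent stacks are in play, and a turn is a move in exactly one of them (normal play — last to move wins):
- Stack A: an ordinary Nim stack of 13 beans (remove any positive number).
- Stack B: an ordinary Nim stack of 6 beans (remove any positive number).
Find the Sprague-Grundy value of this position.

Stack A is a plain Nim stack of size 13, so its Grundy value is 13.
Stack B is a plain Nim stack of size 6, so its Grundy value is 6.
By the Sprague-Grundy theorem, the Grundy value of a sum of independent games is the XOR of the component values.
Combined value = 13 XOR 6 = 11.

11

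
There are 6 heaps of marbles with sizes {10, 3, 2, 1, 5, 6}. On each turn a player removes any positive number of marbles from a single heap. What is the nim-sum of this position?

9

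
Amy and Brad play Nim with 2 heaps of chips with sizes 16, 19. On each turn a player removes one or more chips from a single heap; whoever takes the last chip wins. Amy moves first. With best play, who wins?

Bitwise XOR of the heap sizes:
  10000  (16)
  10011  (19)
  -----
  00011  (3)
The nim-sum is 3 ≠ 0, so this is an N-position: the player to move can win; Amy has a winning move.

Amy wins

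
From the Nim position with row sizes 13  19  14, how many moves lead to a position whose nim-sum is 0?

1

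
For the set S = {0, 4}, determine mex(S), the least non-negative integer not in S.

0 is in the set but 1 is not, so the mex is 1.

1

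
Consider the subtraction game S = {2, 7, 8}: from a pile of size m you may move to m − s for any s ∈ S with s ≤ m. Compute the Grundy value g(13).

2

Grundy values for subtraction set {2, 7, 8}:
k:     0  1  2  3  4  5  6  7  8  9 10 11 12 13
g(k):  0  0  1  1  0  0  1  1  2  2  0  3  1  2
So g(13) = 2.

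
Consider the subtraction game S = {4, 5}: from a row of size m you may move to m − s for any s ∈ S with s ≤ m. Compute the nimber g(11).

0

Build the Grundy sequence with g(k) = mex{g(k−s) : s ∈ {4, 5}, s ≤ k}:
g(0) = mex{} = 0
g(1) = mex{} = 0
g(2) = mex{} = 0
g(3) = mex{} = 0
g(4) = mex{0} = 1
g(5) = mex{0} = 1
g(6) = mex{0} = 1
g(7) = mex{0} = 1
g(8) = mex{0,1} = 2
g(9) = mex{1} = 0
g(10) = mex{1} = 0
g(11) = mex{1} = 0
So g(11) = 0.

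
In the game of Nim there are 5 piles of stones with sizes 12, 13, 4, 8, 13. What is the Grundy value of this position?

Nim-sum: 12 XOR 13 XOR 4 XOR 8 XOR 13 = 0.

0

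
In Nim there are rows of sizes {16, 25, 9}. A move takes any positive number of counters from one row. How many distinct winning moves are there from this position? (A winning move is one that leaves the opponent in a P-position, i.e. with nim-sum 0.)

Nim-sum: 16 ⊕ 25 ⊕ 9 = 0.
The nim-sum is already 0, so every move leaves a nonzero nim-sum — there are no winning moves.

0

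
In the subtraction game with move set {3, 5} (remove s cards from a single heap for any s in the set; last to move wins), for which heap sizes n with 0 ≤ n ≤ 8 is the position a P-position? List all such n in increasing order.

0, 1, 2, 8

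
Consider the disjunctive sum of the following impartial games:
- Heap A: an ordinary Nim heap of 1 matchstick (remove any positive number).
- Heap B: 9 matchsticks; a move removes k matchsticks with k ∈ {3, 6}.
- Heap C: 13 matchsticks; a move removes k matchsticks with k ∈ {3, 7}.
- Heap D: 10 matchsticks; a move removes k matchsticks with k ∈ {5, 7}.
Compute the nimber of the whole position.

2

Heap A is a plain Nim heap of size 1, so its Grundy value is 1.
For heap B, compute g(0), g(1), … with moves {3, 6}:
k:     0  1  2  3  4  5  6  7  8  9
g(k):  0  0  0  1  1  1  2  2  2  0
So g(9) = 0.
For heap C, compute g(0), g(1), … with moves {3, 7}:
g(0) = mex{} = 0
g(1) = mex{} = 0
g(2) = mex{} = 0
g(3) = mex{0} = 1
g(4) = mex{0} = 1
g(5) = mex{0} = 1
g(6) = mex{1} = 0
g(7) = mex{0,1} = 2
g(8) = mex{0,1} = 2
g(9) = mex{0} = 1
g(10) = mex{1,2} = 0
g(11) = mex{1,2} = 0
g(12) = mex{1} = 0
g(13) = mex{0} = 1
So g(13) = 1.
Grundy values for heap D (subtraction set {5, 7}):
g(0) = mex{} = 0
g(1) = mex{} = 0
g(2) = mex{} = 0
g(3) = mex{} = 0
g(4) = mex{} = 0
g(5) = mex{0} = 1
g(6) = mex{0} = 1
g(7) = mex{0} = 1
g(8) = mex{0} = 1
g(9) = mex{0} = 1
g(10) = mex{0,1} = 2
So g(10) = 2.
By the Sprague-Grundy theorem, the Grundy value of a sum of independent games is the XOR of the component values.
Combined value = 1 ⊕ 0 ⊕ 1 ⊕ 2 = 2.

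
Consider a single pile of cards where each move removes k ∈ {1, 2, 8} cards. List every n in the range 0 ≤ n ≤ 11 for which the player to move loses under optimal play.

Grundy values for subtraction set {1, 2, 8}:
g(0) = mex{} = 0
g(1) = mex{0} = 1
g(2) = mex{0,1} = 2
g(3) = mex{1,2} = 0
g(4) = mex{0,2} = 1
g(5) = mex{0,1} = 2
g(6) = mex{1,2} = 0
g(7) = mex{0,2} = 1
g(8) = mex{0,1} = 2
g(9) = mex{1,2} = 0
g(10) = mex{0,2} = 1
g(11) = mex{0,1} = 2
The P-positions (g = 0) in 0..11 are 0, 3, 6, 9.

0, 3, 6, 9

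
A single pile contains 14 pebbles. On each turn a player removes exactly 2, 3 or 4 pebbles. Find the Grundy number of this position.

1

Build the Grundy sequence with g(k) = mex{g(k−s) : s ∈ {2, 3, 4}, s ≤ k}:
k:     0  1  2  3  4  5  6  7  8  9 10 11 12 13 14
g(k):  0  0  1  1  2  2  0  0  1  1  2  2  0  0  1
So g(14) = 1.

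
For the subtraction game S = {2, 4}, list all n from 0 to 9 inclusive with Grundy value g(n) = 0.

0, 1, 6, 7

Compute g(0), g(1), … for moves {2, 4}:
k:     0  1  2  3  4  5  6  7  8  9
g(k):  0  0  1  1  2  2  0  0  1  1
The P-positions (g = 0) in 0..9 are 0, 1, 6, 7.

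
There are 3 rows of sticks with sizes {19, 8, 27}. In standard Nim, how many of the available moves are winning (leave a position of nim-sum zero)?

0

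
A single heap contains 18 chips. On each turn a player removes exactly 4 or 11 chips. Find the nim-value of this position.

0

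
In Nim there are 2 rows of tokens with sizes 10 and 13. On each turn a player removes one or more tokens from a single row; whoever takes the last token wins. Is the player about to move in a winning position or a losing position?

Nim-sum: 10 ⊕ 13 = 7.
The nim-sum is 7 ≠ 0, so this is an N-position: the player to move can win.

Winning position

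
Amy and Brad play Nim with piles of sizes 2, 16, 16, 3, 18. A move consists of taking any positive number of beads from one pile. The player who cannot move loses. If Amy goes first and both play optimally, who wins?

Amy wins

Compute the nim-sum pairwise:
2 XOR 16 = 18
18 XOR 16 = 2
2 XOR 3 = 1
1 XOR 18 = 19
The nim-sum is 19 ≠ 0, so this is an N-position: the player to move can win; Amy has a winning move.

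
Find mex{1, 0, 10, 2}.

3

The values 0, 1, 2 are all present; 3 is the first non-negative integer missing from the set.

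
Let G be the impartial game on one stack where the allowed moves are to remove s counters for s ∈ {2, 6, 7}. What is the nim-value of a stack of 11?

Build the Grundy sequence with g(k) = mex{g(k−s) : s ∈ {2, 6, 7}, s ≤ k}:
g(0) = mex{} = 0
g(1) = mex{} = 0
g(2) = mex{0} = 1
g(3) = mex{0} = 1
g(4) = mex{1} = 0
g(5) = mex{1} = 0
g(6) = mex{0} = 1
g(7) = mex{0} = 1
g(8) = mex{0,1} = 2
g(9) = mex{1} = 0
g(10) = mex{0,1,2} = 3
g(11) = mex{0} = 1
So g(11) = 1.

1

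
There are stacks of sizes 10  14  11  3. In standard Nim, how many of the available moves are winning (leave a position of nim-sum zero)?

Bitwise XOR of the heap sizes:
  1010  (10)
  1110  (14)
  1011  (11)
  0011  (3)
  ----
  1100  (12)
The overall nim-sum is X = 12. A stack of size p has a winning move iff p XOR X < p (reduce it to p XOR X).
  10: 10 XOR 12 = 6 < 10 — winning move (to 6).
  14: 14 XOR 12 = 2 < 14 — winning move (to 2).
  11: 11 XOR 12 = 7 < 11 — winning move (to 7).
  3: 3 XOR 12 = 15 ≥ 3 — no move.
That gives 3 winning moves.

3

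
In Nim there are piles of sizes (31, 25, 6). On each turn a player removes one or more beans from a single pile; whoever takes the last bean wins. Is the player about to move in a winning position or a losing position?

Losing position

Bitwise XOR of the heap sizes:
  11111  (31)
  11001  (25)
  00110  (6)
  -----
  00000  (0)
The nim-sum is 0, so this is a P-position: the player to move is in a losing position under optimal play.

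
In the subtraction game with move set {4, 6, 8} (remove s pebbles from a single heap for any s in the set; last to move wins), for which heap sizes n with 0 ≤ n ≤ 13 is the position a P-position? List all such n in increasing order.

Grundy values for subtraction set {4, 6, 8}:
g(0) = mex{} = 0
g(1) = mex{} = 0
g(2) = mex{} = 0
g(3) = mex{} = 0
g(4) = mex{0} = 1
g(5) = mex{0} = 1
g(6) = mex{0} = 1
g(7) = mex{0} = 1
g(8) = mex{0,1} = 2
g(9) = mex{0,1} = 2
g(10) = mex{0,1} = 2
g(11) = mex{0,1} = 2
g(12) = mex{1,2} = 0
g(13) = mex{1,2} = 0
The P-positions (g = 0) in 0..13 are 0, 1, 2, 3, 12, 13.

0, 1, 2, 3, 12, 13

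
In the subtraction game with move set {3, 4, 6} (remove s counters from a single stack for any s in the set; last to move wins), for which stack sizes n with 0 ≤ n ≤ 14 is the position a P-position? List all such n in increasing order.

0, 1, 2, 9, 10, 11

Compute g(0), g(1), … for moves {3, 4, 6}:
g(0) = mex{} = 0
g(1) = mex{} = 0
g(2) = mex{} = 0
g(3) = mex{0} = 1
g(4) = mex{0} = 1
g(5) = mex{0} = 1
g(6) = mex{0,1} = 2
g(7) = mex{0,1} = 2
g(8) = mex{0,1} = 2
g(9) = mex{1,2} = 0
g(10) = mex{1,2} = 0
g(11) = mex{1,2} = 0
g(12) = mex{0,2} = 1
g(13) = mex{0,2} = 1
g(14) = mex{0,2} = 1
The P-positions (g = 0) in 0..14 are 0, 1, 2, 9, 10, 11.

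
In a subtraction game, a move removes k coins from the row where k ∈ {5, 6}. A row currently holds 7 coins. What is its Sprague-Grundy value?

1

Build the Grundy sequence with g(k) = mex{g(k−s) : s ∈ {5, 6}, s ≤ k}:
g(0) = mex{} = 0
g(1) = mex{} = 0
g(2) = mex{} = 0
g(3) = mex{} = 0
g(4) = mex{} = 0
g(5) = mex{0} = 1
g(6) = mex{0} = 1
g(7) = mex{0} = 1
So g(7) = 1.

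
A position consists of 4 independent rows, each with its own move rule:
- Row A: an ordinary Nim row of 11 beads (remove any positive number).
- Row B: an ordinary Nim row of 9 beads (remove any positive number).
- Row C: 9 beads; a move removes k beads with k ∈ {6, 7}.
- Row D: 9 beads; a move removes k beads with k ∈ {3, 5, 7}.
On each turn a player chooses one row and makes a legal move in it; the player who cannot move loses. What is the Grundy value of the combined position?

Row A is a plain Nim row of size 11, so its Grundy value is 11.
Row B is a plain Nim row of size 9, so its Grundy value is 9.
Grundy values for row C (subtraction set {6, 7}):
k:     0  1  2  3  4  5  6  7  8  9
g(k):  0  0  0  0  0  0  1  1  1  1
So g(9) = 1.
Build the Grundy sequence for row D with g(k) = mex{g(k−s) : s ∈ {3, 5, 7}, s ≤ k}:
k:     0  1  2  3  4  5  6  7  8  9
g(k):  0  0  0  1  1  1  2  2  2  3
So g(9) = 3.
The value of a disjunctive sum is the nim-sum of the parts.
Combined value = 11 XOR 9 XOR 1 XOR 3 = 0.

0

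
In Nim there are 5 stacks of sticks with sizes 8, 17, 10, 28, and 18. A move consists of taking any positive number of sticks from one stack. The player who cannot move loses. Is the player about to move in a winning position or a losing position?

Winning position

Compute the nim-sum pairwise:
8 ^ 17 = 25
25 ^ 10 = 19
19 ^ 28 = 15
15 ^ 18 = 29
The nim-sum is 29 ≠ 0, so this is an N-position: the player to move can win.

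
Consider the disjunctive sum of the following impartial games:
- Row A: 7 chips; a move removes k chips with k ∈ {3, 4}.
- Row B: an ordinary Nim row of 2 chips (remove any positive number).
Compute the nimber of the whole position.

Grundy values for row A (subtraction set {3, 4}):
g(0) = mex{} = 0
g(1) = mex{} = 0
g(2) = mex{} = 0
g(3) = mex{0} = 1
g(4) = mex{0} = 1
g(5) = mex{0} = 1
g(6) = mex{0,1} = 2
g(7) = mex{1} = 0
So g(7) = 0.
Row B is a plain Nim row of size 2, so its Grundy value is 2.
By the Sprague-Grundy theorem, the Grundy value of a sum of independent games is the XOR of the component values.
Combined value = 0 ⊕ 2 = 2.

2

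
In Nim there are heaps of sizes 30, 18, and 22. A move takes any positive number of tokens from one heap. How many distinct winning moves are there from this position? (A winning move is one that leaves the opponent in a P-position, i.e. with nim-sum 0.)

3

Write each in binary and XOR column by column:
  11110  (30)
  10010  (18)
  10110  (22)
  -----
  11010  (26)
The overall nim-sum is X = 26. A heap of size p has a winning move iff p XOR X < p (reduce it to p XOR X).
  30: 30 XOR 26 = 4 < 30 — winning move (to 4).
  18: 18 XOR 26 = 8 < 18 — winning move (to 8).
  22: 22 XOR 26 = 12 < 22 — winning move (to 12).
That gives 3 winning moves.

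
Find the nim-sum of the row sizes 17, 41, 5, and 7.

58

Compute the nim-sum pairwise:
17 XOR 41 = 56
56 XOR 5 = 61
61 XOR 7 = 58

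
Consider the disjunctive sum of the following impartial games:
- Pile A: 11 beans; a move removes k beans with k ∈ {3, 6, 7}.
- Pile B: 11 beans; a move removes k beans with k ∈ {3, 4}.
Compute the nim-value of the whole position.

1

Build the Grundy sequence for pile A with g(k) = mex{g(k−s) : s ∈ {3, 6, 7}, s ≤ k}:
k:     0  1  2  3  4  5  6  7  8  9 10 11
g(k):  0  0  0  1  1  1  2  2  2  3  0  0
So g(11) = 0.
Grundy values for pile B (subtraction set {3, 4}):
k:     0  1  2  3  4  5  6  7  8  9 10 11
g(k):  0  0  0  1  1  1  2  0  0  0  1  1
So g(11) = 1.
The value of a disjunctive sum is the nim-sum of the parts.
Combined value = 0 XOR 1 = 1.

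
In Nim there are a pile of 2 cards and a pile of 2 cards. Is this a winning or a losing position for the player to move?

Nim-sum: 2 ^ 2 = 0.
The nim-sum is 0, so this is a P-position: the player to move is in a losing position under optimal play.

Losing position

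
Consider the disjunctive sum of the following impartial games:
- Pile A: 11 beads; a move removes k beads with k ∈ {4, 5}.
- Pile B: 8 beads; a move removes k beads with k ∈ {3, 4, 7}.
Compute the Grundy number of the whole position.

2

For pile A, compute g(0), g(1), … with moves {4, 5}:
g(0) = mex{} = 0
g(1) = mex{} = 0
g(2) = mex{} = 0
g(3) = mex{} = 0
g(4) = mex{0} = 1
g(5) = mex{0} = 1
g(6) = mex{0} = 1
g(7) = mex{0} = 1
g(8) = mex{0,1} = 2
g(9) = mex{1} = 0
g(10) = mex{1} = 0
g(11) = mex{1} = 0
So g(11) = 0.
Build the Grundy sequence for pile B with g(k) = mex{g(k−s) : s ∈ {3, 4, 7}, s ≤ k}:
k:     0  1  2  3  4  5  6  7  8
g(k):  0  0  0  1  1  1  2  2  2
So g(8) = 2.
By the Sprague-Grundy theorem, the Grundy value of a sum of independent games is the XOR of the component values.
Combined value = 0 XOR 2 = 2.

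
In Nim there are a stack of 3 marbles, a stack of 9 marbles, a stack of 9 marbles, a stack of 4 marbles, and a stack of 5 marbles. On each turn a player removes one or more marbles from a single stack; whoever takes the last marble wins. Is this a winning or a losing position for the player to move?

Compute the nim-sum pairwise:
3 ^ 9 = 10
10 ^ 9 = 3
3 ^ 4 = 7
7 ^ 5 = 2
The nim-sum is 2 ≠ 0, so this is an N-position: the player to move can win.

Winning position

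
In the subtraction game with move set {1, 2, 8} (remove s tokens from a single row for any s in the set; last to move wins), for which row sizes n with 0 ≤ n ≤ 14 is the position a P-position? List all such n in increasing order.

Grundy values for subtraction set {1, 2, 8}:
g(0) = mex{} = 0
g(1) = mex{0} = 1
g(2) = mex{0,1} = 2
g(3) = mex{1,2} = 0
g(4) = mex{0,2} = 1
g(5) = mex{0,1} = 2
g(6) = mex{1,2} = 0
g(7) = mex{0,2} = 1
g(8) = mex{0,1} = 2
g(9) = mex{1,2} = 0
g(10) = mex{0,2} = 1
g(11) = mex{0,1} = 2
g(12) = mex{1,2} = 0
g(13) = mex{0,2} = 1
g(14) = mex{0,1} = 2
The P-positions (g = 0) in 0..14 are 0, 3, 6, 9, 12.

0, 3, 6, 9, 12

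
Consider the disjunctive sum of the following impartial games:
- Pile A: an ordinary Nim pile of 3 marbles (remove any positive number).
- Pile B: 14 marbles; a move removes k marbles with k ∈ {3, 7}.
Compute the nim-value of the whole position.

2

Pile A is a plain Nim pile of size 3, so its Grundy value is 3.
For pile B, compute g(0), g(1), … with moves {3, 7}:
k:     0  1  2  3  4  5  6  7  8  9 10 11 12 13 14
g(k):  0  0  0  1  1  1  0  2  2  1  0  0  0  1  1
So g(14) = 1.
The value of a disjunctive sum is the nim-sum of the parts.
Combined value = 3 ⊕ 1 = 2.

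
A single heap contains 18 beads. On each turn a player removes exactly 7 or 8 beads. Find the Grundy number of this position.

0

Grundy values for subtraction set {7, 8}:
k:     0  1  2  3  4  5  6  7  8  9 10 11 12 13 14 15 16 17 18
g(k):  0  0  0  0  0  0  0  1  1  1  1  1  1  1  2  0  0  0  0
So g(18) = 0.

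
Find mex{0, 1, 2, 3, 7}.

4

The values 0, 1, 2, 3 are all present; 4 is the first non-negative integer missing from the set.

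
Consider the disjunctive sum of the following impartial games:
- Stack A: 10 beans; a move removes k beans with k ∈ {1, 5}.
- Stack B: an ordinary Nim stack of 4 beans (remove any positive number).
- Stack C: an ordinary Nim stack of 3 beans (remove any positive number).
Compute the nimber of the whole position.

Build the Grundy sequence for stack A with g(k) = mex{g(k−s) : s ∈ {1, 5}, s ≤ k}:
k:     0  1  2  3  4  5  6  7  8  9 10
g(k):  0  1  0  1  0  1  0  1  0  1  0
So g(10) = 0.
Stack B is a plain Nim stack of size 4, so its Grundy value is 4.
Stack C is a plain Nim stack of size 3, so its Grundy value is 3.
By the Sprague-Grundy theorem, the Grundy value of a sum of independent games is the XOR of the component values.
Combined value = 0 ⊕ 4 ⊕ 3 = 7.

7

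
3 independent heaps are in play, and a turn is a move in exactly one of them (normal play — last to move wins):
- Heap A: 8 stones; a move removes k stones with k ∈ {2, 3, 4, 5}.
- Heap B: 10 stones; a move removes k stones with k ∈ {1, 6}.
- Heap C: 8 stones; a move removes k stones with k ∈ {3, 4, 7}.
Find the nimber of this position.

3

Grundy values for heap A (subtraction set {2, 3, 4, 5}):
k:     0  1  2  3  4  5  6  7  8
g(k):  0  0  1  1  2  2  3  0  0
So g(8) = 0.
Build the Grundy sequence for heap B with g(k) = mex{g(k−s) : s ∈ {1, 6}, s ≤ k}:
g(0) = mex{} = 0
g(1) = mex{0} = 1
g(2) = mex{1} = 0
g(3) = mex{0} = 1
g(4) = mex{1} = 0
g(5) = mex{0} = 1
g(6) = mex{0,1} = 2
g(7) = mex{1,2} = 0
g(8) = mex{0} = 1
g(9) = mex{1} = 0
g(10) = mex{0} = 1
So g(10) = 1.
For heap C, compute g(0), g(1), … with moves {3, 4, 7}:
g(0) = mex{} = 0
g(1) = mex{} = 0
g(2) = mex{} = 0
g(3) = mex{0} = 1
g(4) = mex{0} = 1
g(5) = mex{0} = 1
g(6) = mex{0,1} = 2
g(7) = mex{0,1} = 2
g(8) = mex{0,1} = 2
So g(8) = 2.
By the Sprague-Grundy theorem, the Grundy value of a sum of independent games is the XOR of the component values.
Combined value = 0 ⊕ 1 ⊕ 2 = 3.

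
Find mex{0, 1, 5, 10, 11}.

2

The values 0, 1 are all present; 2 is the first non-negative integer missing from the set.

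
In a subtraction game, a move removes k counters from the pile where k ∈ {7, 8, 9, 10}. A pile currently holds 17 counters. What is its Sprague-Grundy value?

0

Compute g(0), g(1), … for moves {7, 8, 9, 10}:
k:     0  1  2  3  4  5  6  7  8  9 10 11 12 13 14 15 16 17
g(k):  0  0  0  0  0  0  0  1  1  1  1  1  1  1  2  2  2  0
So g(17) = 0.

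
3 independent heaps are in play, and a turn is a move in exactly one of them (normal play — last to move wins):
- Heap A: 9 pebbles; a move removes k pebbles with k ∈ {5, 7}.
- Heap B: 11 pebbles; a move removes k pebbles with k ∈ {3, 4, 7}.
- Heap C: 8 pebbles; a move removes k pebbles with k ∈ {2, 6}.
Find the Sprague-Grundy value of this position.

1

For heap A, compute g(0), g(1), … with moves {5, 7}:
g(0) = mex{} = 0
g(1) = mex{} = 0
g(2) = mex{} = 0
g(3) = mex{} = 0
g(4) = mex{} = 0
g(5) = mex{0} = 1
g(6) = mex{0} = 1
g(7) = mex{0} = 1
g(8) = mex{0} = 1
g(9) = mex{0} = 1
So g(9) = 1.
Build the Grundy sequence for heap B with g(k) = mex{g(k−s) : s ∈ {3, 4, 7}, s ≤ k}:
g(0) = mex{} = 0
g(1) = mex{} = 0
g(2) = mex{} = 0
g(3) = mex{0} = 1
g(4) = mex{0} = 1
g(5) = mex{0} = 1
g(6) = mex{0,1} = 2
g(7) = mex{0,1} = 2
g(8) = mex{0,1} = 2
g(9) = mex{0,1,2} = 3
g(10) = mex{1,2} = 0
g(11) = mex{1,2} = 0
So g(11) = 0.
For heap C, compute g(0), g(1), … with moves {2, 6}:
k:     0  1  2  3  4  5  6  7  8
g(k):  0  0  1  1  0  0  1  1  0
So g(8) = 0.
By the Sprague-Grundy theorem, the Grundy value of a sum of independent games is the XOR of the component values.
Combined value = 1 XOR 0 XOR 0 = 1.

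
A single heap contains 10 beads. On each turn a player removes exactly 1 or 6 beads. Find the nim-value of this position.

Grundy values for subtraction set {1, 6}:
k:     0  1  2  3  4  5  6  7  8  9 10
g(k):  0  1  0  1  0  1  2  0  1  0  1
So g(10) = 1.

1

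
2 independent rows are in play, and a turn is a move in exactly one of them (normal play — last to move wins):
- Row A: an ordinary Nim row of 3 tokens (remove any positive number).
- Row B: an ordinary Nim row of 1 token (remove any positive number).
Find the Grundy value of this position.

Row A is a plain Nim row of size 3, so its Grundy value is 3.
Row B is a plain Nim row of size 1, so its Grundy value is 1.
By the Sprague-Grundy theorem, the Grundy value of a sum of independent games is the XOR of the component values.
Combined value = 3 XOR 1 = 2.

2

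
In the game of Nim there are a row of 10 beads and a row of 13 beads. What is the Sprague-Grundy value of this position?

Bitwise XOR of the heap sizes:
  1010  (10)
  1101  (13)
  ----
  0111  (7)

7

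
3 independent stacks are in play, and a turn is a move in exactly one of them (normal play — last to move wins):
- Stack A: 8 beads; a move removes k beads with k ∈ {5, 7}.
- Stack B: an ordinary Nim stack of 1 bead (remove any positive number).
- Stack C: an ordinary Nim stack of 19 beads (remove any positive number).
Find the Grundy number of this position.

19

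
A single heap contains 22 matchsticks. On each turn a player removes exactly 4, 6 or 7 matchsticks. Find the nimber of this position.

Grundy values for subtraction set {4, 6, 7}:
k:     0  1  2  3  4  5  6  7  8  9 10 11 12 13 14 15 16 17 18 19 20 21 22
g(k):  0  0  0  0  1  1  1  1  2  2  2  0  0  0  0  1  1  1  1  2  2  2  0
So g(22) = 0.

0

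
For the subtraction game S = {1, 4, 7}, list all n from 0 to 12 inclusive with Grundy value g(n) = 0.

Compute g(0), g(1), … for moves {1, 4, 7}:
g(0) = mex{} = 0
g(1) = mex{0} = 1
g(2) = mex{1} = 0
g(3) = mex{0} = 1
g(4) = mex{0,1} = 2
g(5) = mex{1,2} = 0
g(6) = mex{0} = 1
g(7) = mex{0,1} = 2
g(8) = mex{1,2} = 0
g(9) = mex{0} = 1
g(10) = mex{1} = 0
g(11) = mex{0,2} = 1
g(12) = mex{0,1} = 2
The P-positions (g = 0) in 0..12 are 0, 2, 5, 8, 10.

0, 2, 5, 8, 10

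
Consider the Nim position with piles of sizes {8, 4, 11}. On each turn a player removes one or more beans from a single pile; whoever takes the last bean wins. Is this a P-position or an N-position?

Compute the nim-sum pairwise:
8 ^ 4 = 12
12 ^ 11 = 7
The nim-sum is 7 ≠ 0, so this is an N-position: the player to move can win.

N-position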